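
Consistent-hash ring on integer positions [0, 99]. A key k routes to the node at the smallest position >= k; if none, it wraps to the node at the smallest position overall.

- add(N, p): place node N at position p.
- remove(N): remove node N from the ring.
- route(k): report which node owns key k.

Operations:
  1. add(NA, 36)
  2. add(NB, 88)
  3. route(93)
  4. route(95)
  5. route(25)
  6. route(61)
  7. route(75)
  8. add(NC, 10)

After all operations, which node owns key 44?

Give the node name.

Op 1: add NA@36 -> ring=[36:NA]
Op 2: add NB@88 -> ring=[36:NA,88:NB]
Op 3: route key 93: none >= 93, wrap to smallest pos 36 -> NA
Op 4: route key 95: none >= 95, wrap to smallest pos 36 -> NA
Op 5: route key 25: smallest pos >= 25 is 36 -> NA
Op 6: route key 61: smallest pos >= 61 is 88 -> NB
Op 7: route key 75: smallest pos >= 75 is 88 -> NB
Op 8: add NC@10 -> ring=[10:NC,36:NA,88:NB]
Final route key 44: smallest pos >= 44 is 88 -> NB

Answer: NB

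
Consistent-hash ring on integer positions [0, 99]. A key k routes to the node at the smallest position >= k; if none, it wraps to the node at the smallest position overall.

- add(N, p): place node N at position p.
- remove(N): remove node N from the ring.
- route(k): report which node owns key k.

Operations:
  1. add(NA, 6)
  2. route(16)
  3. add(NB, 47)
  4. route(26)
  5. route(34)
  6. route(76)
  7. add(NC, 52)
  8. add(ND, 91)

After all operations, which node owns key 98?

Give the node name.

Answer: NA

Derivation:
Op 1: add NA@6 -> ring=[6:NA]
Op 2: route key 16: none >= 16, wrap to smallest pos 6 -> NA
Op 3: add NB@47 -> ring=[6:NA,47:NB]
Op 4: route key 26: smallest pos >= 26 is 47 -> NB
Op 5: route key 34: smallest pos >= 34 is 47 -> NB
Op 6: route key 76: none >= 76, wrap to smallest pos 6 -> NA
Op 7: add NC@52 -> ring=[6:NA,47:NB,52:NC]
Op 8: add ND@91 -> ring=[6:NA,47:NB,52:NC,91:ND]
Final route key 98: none >= 98, wrap to smallest pos 6 -> NA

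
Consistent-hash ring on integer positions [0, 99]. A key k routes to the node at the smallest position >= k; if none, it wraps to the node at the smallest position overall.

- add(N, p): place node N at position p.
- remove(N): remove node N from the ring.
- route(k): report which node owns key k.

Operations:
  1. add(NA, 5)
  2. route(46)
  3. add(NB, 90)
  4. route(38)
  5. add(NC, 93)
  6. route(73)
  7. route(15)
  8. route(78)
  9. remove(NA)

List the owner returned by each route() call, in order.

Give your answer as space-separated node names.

Answer: NA NB NB NB NB

Derivation:
Op 1: add NA@5 -> ring=[5:NA]
Op 2: route key 46: none >= 46, wrap to smallest pos 5 -> NA
Op 3: add NB@90 -> ring=[5:NA,90:NB]
Op 4: route key 38: smallest pos >= 38 is 90 -> NB
Op 5: add NC@93 -> ring=[5:NA,90:NB,93:NC]
Op 6: route key 73: smallest pos >= 73 is 90 -> NB
Op 7: route key 15: smallest pos >= 15 is 90 -> NB
Op 8: route key 78: smallest pos >= 78 is 90 -> NB
Op 9: remove NA -> ring=[90:NB,93:NC]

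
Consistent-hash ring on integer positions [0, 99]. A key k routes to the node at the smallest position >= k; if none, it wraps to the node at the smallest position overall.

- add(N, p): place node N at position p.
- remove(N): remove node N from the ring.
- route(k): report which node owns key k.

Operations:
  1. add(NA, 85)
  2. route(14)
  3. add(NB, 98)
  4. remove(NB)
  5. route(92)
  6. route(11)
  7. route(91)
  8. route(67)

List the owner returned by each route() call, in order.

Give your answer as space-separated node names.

Answer: NA NA NA NA NA

Derivation:
Op 1: add NA@85 -> ring=[85:NA]
Op 2: route key 14: smallest pos >= 14 is 85 -> NA
Op 3: add NB@98 -> ring=[85:NA,98:NB]
Op 4: remove NB -> ring=[85:NA]
Op 5: route key 92: none >= 92, wrap to smallest pos 85 -> NA
Op 6: route key 11: smallest pos >= 11 is 85 -> NA
Op 7: route key 91: none >= 91, wrap to smallest pos 85 -> NA
Op 8: route key 67: smallest pos >= 67 is 85 -> NA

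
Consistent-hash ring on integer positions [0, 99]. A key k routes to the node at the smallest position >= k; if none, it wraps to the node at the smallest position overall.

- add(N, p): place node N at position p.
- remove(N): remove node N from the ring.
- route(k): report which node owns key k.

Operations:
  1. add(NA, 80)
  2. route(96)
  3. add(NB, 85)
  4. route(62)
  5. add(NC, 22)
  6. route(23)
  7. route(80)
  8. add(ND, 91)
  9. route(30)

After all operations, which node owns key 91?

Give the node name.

Op 1: add NA@80 -> ring=[80:NA]
Op 2: route key 96: none >= 96, wrap to smallest pos 80 -> NA
Op 3: add NB@85 -> ring=[80:NA,85:NB]
Op 4: route key 62: smallest pos >= 62 is 80 -> NA
Op 5: add NC@22 -> ring=[22:NC,80:NA,85:NB]
Op 6: route key 23: smallest pos >= 23 is 80 -> NA
Op 7: route key 80: smallest pos >= 80 is 80 -> NA
Op 8: add ND@91 -> ring=[22:NC,80:NA,85:NB,91:ND]
Op 9: route key 30: smallest pos >= 30 is 80 -> NA
Final route key 91: smallest pos >= 91 is 91 -> ND

Answer: ND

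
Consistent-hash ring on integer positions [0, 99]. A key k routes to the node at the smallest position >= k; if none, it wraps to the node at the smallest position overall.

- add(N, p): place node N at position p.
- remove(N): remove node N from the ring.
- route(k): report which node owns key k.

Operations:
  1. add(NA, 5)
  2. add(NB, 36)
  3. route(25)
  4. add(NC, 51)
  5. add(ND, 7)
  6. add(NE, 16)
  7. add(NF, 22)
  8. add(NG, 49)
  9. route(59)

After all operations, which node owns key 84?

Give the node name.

Op 1: add NA@5 -> ring=[5:NA]
Op 2: add NB@36 -> ring=[5:NA,36:NB]
Op 3: route key 25: smallest pos >= 25 is 36 -> NB
Op 4: add NC@51 -> ring=[5:NA,36:NB,51:NC]
Op 5: add ND@7 -> ring=[5:NA,7:ND,36:NB,51:NC]
Op 6: add NE@16 -> ring=[5:NA,7:ND,16:NE,36:NB,51:NC]
Op 7: add NF@22 -> ring=[5:NA,7:ND,16:NE,22:NF,36:NB,51:NC]
Op 8: add NG@49 -> ring=[5:NA,7:ND,16:NE,22:NF,36:NB,49:NG,51:NC]
Op 9: route key 59: none >= 59, wrap to smallest pos 5 -> NA
Final route key 84: none >= 84, wrap to smallest pos 5 -> NA

Answer: NA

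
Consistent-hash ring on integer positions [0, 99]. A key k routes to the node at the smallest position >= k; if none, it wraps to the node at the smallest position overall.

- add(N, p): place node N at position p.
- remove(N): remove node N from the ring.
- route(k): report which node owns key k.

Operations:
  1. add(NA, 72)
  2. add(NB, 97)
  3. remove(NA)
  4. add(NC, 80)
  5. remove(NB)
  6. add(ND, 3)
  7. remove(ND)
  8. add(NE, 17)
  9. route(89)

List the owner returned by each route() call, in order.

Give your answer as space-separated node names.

Op 1: add NA@72 -> ring=[72:NA]
Op 2: add NB@97 -> ring=[72:NA,97:NB]
Op 3: remove NA -> ring=[97:NB]
Op 4: add NC@80 -> ring=[80:NC,97:NB]
Op 5: remove NB -> ring=[80:NC]
Op 6: add ND@3 -> ring=[3:ND,80:NC]
Op 7: remove ND -> ring=[80:NC]
Op 8: add NE@17 -> ring=[17:NE,80:NC]
Op 9: route key 89: none >= 89, wrap to smallest pos 17 -> NE

Answer: NE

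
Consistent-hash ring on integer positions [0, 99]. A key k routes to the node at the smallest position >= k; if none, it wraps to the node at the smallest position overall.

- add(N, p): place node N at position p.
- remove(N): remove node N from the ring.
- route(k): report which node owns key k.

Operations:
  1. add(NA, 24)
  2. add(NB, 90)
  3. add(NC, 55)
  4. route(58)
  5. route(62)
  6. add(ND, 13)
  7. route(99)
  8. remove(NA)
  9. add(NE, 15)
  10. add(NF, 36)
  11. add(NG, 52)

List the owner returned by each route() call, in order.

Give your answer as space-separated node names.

Op 1: add NA@24 -> ring=[24:NA]
Op 2: add NB@90 -> ring=[24:NA,90:NB]
Op 3: add NC@55 -> ring=[24:NA,55:NC,90:NB]
Op 4: route key 58: smallest pos >= 58 is 90 -> NB
Op 5: route key 62: smallest pos >= 62 is 90 -> NB
Op 6: add ND@13 -> ring=[13:ND,24:NA,55:NC,90:NB]
Op 7: route key 99: none >= 99, wrap to smallest pos 13 -> ND
Op 8: remove NA -> ring=[13:ND,55:NC,90:NB]
Op 9: add NE@15 -> ring=[13:ND,15:NE,55:NC,90:NB]
Op 10: add NF@36 -> ring=[13:ND,15:NE,36:NF,55:NC,90:NB]
Op 11: add NG@52 -> ring=[13:ND,15:NE,36:NF,52:NG,55:NC,90:NB]

Answer: NB NB ND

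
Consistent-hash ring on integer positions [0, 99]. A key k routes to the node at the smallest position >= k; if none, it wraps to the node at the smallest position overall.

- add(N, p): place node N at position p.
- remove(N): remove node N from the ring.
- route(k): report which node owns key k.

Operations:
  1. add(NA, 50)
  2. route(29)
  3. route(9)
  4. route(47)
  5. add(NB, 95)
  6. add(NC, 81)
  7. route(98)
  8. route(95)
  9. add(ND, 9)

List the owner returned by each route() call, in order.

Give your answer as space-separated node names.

Op 1: add NA@50 -> ring=[50:NA]
Op 2: route key 29: smallest pos >= 29 is 50 -> NA
Op 3: route key 9: smallest pos >= 9 is 50 -> NA
Op 4: route key 47: smallest pos >= 47 is 50 -> NA
Op 5: add NB@95 -> ring=[50:NA,95:NB]
Op 6: add NC@81 -> ring=[50:NA,81:NC,95:NB]
Op 7: route key 98: none >= 98, wrap to smallest pos 50 -> NA
Op 8: route key 95: smallest pos >= 95 is 95 -> NB
Op 9: add ND@9 -> ring=[9:ND,50:NA,81:NC,95:NB]

Answer: NA NA NA NA NB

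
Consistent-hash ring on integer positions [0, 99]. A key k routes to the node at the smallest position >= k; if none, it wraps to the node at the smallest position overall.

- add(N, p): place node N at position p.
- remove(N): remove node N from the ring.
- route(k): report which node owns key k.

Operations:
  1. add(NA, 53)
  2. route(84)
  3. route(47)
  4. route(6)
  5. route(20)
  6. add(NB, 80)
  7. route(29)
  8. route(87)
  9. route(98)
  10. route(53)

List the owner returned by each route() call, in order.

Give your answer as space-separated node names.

Answer: NA NA NA NA NA NA NA NA

Derivation:
Op 1: add NA@53 -> ring=[53:NA]
Op 2: route key 84: none >= 84, wrap to smallest pos 53 -> NA
Op 3: route key 47: smallest pos >= 47 is 53 -> NA
Op 4: route key 6: smallest pos >= 6 is 53 -> NA
Op 5: route key 20: smallest pos >= 20 is 53 -> NA
Op 6: add NB@80 -> ring=[53:NA,80:NB]
Op 7: route key 29: smallest pos >= 29 is 53 -> NA
Op 8: route key 87: none >= 87, wrap to smallest pos 53 -> NA
Op 9: route key 98: none >= 98, wrap to smallest pos 53 -> NA
Op 10: route key 53: smallest pos >= 53 is 53 -> NA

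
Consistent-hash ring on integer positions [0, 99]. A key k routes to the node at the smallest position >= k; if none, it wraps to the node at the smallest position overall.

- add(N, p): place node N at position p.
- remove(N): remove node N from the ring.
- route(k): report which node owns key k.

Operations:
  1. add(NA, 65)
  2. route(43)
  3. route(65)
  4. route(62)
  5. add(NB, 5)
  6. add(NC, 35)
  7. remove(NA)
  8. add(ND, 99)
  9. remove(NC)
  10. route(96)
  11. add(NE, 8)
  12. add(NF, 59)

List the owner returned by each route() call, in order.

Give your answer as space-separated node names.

Op 1: add NA@65 -> ring=[65:NA]
Op 2: route key 43: smallest pos >= 43 is 65 -> NA
Op 3: route key 65: smallest pos >= 65 is 65 -> NA
Op 4: route key 62: smallest pos >= 62 is 65 -> NA
Op 5: add NB@5 -> ring=[5:NB,65:NA]
Op 6: add NC@35 -> ring=[5:NB,35:NC,65:NA]
Op 7: remove NA -> ring=[5:NB,35:NC]
Op 8: add ND@99 -> ring=[5:NB,35:NC,99:ND]
Op 9: remove NC -> ring=[5:NB,99:ND]
Op 10: route key 96: smallest pos >= 96 is 99 -> ND
Op 11: add NE@8 -> ring=[5:NB,8:NE,99:ND]
Op 12: add NF@59 -> ring=[5:NB,8:NE,59:NF,99:ND]

Answer: NA NA NA ND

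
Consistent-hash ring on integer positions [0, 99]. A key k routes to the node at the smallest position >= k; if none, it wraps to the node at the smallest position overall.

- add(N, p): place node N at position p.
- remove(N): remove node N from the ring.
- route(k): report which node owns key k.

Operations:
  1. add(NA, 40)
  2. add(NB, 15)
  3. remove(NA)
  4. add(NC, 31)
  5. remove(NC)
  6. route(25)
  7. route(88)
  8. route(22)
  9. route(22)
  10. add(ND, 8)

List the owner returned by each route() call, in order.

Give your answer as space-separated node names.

Answer: NB NB NB NB

Derivation:
Op 1: add NA@40 -> ring=[40:NA]
Op 2: add NB@15 -> ring=[15:NB,40:NA]
Op 3: remove NA -> ring=[15:NB]
Op 4: add NC@31 -> ring=[15:NB,31:NC]
Op 5: remove NC -> ring=[15:NB]
Op 6: route key 25: none >= 25, wrap to smallest pos 15 -> NB
Op 7: route key 88: none >= 88, wrap to smallest pos 15 -> NB
Op 8: route key 22: none >= 22, wrap to smallest pos 15 -> NB
Op 9: route key 22: none >= 22, wrap to smallest pos 15 -> NB
Op 10: add ND@8 -> ring=[8:ND,15:NB]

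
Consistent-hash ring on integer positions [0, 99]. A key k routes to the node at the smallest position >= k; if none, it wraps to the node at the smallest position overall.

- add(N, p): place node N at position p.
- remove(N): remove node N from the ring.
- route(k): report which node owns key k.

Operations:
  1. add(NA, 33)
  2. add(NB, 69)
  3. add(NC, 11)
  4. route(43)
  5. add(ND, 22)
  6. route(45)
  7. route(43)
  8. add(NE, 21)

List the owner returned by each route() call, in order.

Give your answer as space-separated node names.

Answer: NB NB NB

Derivation:
Op 1: add NA@33 -> ring=[33:NA]
Op 2: add NB@69 -> ring=[33:NA,69:NB]
Op 3: add NC@11 -> ring=[11:NC,33:NA,69:NB]
Op 4: route key 43: smallest pos >= 43 is 69 -> NB
Op 5: add ND@22 -> ring=[11:NC,22:ND,33:NA,69:NB]
Op 6: route key 45: smallest pos >= 45 is 69 -> NB
Op 7: route key 43: smallest pos >= 43 is 69 -> NB
Op 8: add NE@21 -> ring=[11:NC,21:NE,22:ND,33:NA,69:NB]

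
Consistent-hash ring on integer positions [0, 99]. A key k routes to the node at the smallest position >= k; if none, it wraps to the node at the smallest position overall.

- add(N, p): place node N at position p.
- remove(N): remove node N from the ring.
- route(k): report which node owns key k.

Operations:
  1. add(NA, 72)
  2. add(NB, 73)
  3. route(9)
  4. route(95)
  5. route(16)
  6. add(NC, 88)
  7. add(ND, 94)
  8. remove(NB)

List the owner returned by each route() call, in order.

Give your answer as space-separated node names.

Answer: NA NA NA

Derivation:
Op 1: add NA@72 -> ring=[72:NA]
Op 2: add NB@73 -> ring=[72:NA,73:NB]
Op 3: route key 9: smallest pos >= 9 is 72 -> NA
Op 4: route key 95: none >= 95, wrap to smallest pos 72 -> NA
Op 5: route key 16: smallest pos >= 16 is 72 -> NA
Op 6: add NC@88 -> ring=[72:NA,73:NB,88:NC]
Op 7: add ND@94 -> ring=[72:NA,73:NB,88:NC,94:ND]
Op 8: remove NB -> ring=[72:NA,88:NC,94:ND]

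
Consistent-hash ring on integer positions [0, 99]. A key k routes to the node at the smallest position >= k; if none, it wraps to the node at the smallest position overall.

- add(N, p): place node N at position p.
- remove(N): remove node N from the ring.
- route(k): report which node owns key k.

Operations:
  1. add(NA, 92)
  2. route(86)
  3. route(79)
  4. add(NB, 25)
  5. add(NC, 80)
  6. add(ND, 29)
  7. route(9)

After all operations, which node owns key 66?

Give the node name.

Answer: NC

Derivation:
Op 1: add NA@92 -> ring=[92:NA]
Op 2: route key 86: smallest pos >= 86 is 92 -> NA
Op 3: route key 79: smallest pos >= 79 is 92 -> NA
Op 4: add NB@25 -> ring=[25:NB,92:NA]
Op 5: add NC@80 -> ring=[25:NB,80:NC,92:NA]
Op 6: add ND@29 -> ring=[25:NB,29:ND,80:NC,92:NA]
Op 7: route key 9: smallest pos >= 9 is 25 -> NB
Final route key 66: smallest pos >= 66 is 80 -> NC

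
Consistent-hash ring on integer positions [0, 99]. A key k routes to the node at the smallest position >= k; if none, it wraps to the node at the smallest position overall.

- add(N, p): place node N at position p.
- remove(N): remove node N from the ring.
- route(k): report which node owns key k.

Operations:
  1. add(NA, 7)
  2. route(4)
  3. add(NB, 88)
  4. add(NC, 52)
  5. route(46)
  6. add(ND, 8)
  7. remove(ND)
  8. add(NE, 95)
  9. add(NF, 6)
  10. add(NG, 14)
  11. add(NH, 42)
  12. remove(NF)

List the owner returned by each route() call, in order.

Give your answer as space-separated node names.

Op 1: add NA@7 -> ring=[7:NA]
Op 2: route key 4: smallest pos >= 4 is 7 -> NA
Op 3: add NB@88 -> ring=[7:NA,88:NB]
Op 4: add NC@52 -> ring=[7:NA,52:NC,88:NB]
Op 5: route key 46: smallest pos >= 46 is 52 -> NC
Op 6: add ND@8 -> ring=[7:NA,8:ND,52:NC,88:NB]
Op 7: remove ND -> ring=[7:NA,52:NC,88:NB]
Op 8: add NE@95 -> ring=[7:NA,52:NC,88:NB,95:NE]
Op 9: add NF@6 -> ring=[6:NF,7:NA,52:NC,88:NB,95:NE]
Op 10: add NG@14 -> ring=[6:NF,7:NA,14:NG,52:NC,88:NB,95:NE]
Op 11: add NH@42 -> ring=[6:NF,7:NA,14:NG,42:NH,52:NC,88:NB,95:NE]
Op 12: remove NF -> ring=[7:NA,14:NG,42:NH,52:NC,88:NB,95:NE]

Answer: NA NC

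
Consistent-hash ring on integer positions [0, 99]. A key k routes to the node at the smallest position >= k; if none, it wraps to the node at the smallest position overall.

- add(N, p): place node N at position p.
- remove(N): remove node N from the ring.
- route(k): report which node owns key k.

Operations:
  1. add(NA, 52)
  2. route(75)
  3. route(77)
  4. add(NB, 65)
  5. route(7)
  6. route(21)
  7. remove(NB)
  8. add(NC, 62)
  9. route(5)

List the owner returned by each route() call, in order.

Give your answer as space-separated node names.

Op 1: add NA@52 -> ring=[52:NA]
Op 2: route key 75: none >= 75, wrap to smallest pos 52 -> NA
Op 3: route key 77: none >= 77, wrap to smallest pos 52 -> NA
Op 4: add NB@65 -> ring=[52:NA,65:NB]
Op 5: route key 7: smallest pos >= 7 is 52 -> NA
Op 6: route key 21: smallest pos >= 21 is 52 -> NA
Op 7: remove NB -> ring=[52:NA]
Op 8: add NC@62 -> ring=[52:NA,62:NC]
Op 9: route key 5: smallest pos >= 5 is 52 -> NA

Answer: NA NA NA NA NA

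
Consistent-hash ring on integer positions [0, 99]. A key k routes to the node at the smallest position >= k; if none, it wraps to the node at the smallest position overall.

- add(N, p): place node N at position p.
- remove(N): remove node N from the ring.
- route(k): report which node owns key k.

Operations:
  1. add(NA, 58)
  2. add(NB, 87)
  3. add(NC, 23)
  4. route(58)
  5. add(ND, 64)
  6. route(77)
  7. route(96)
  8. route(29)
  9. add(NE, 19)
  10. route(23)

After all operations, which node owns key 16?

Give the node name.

Answer: NE

Derivation:
Op 1: add NA@58 -> ring=[58:NA]
Op 2: add NB@87 -> ring=[58:NA,87:NB]
Op 3: add NC@23 -> ring=[23:NC,58:NA,87:NB]
Op 4: route key 58: smallest pos >= 58 is 58 -> NA
Op 5: add ND@64 -> ring=[23:NC,58:NA,64:ND,87:NB]
Op 6: route key 77: smallest pos >= 77 is 87 -> NB
Op 7: route key 96: none >= 96, wrap to smallest pos 23 -> NC
Op 8: route key 29: smallest pos >= 29 is 58 -> NA
Op 9: add NE@19 -> ring=[19:NE,23:NC,58:NA,64:ND,87:NB]
Op 10: route key 23: smallest pos >= 23 is 23 -> NC
Final route key 16: smallest pos >= 16 is 19 -> NE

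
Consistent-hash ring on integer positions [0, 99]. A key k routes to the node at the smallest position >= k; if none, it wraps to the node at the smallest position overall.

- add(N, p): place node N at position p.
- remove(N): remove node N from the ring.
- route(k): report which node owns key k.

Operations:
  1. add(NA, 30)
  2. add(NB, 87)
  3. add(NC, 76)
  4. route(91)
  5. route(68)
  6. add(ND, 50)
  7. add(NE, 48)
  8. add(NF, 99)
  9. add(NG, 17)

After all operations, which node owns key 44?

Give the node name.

Answer: NE

Derivation:
Op 1: add NA@30 -> ring=[30:NA]
Op 2: add NB@87 -> ring=[30:NA,87:NB]
Op 3: add NC@76 -> ring=[30:NA,76:NC,87:NB]
Op 4: route key 91: none >= 91, wrap to smallest pos 30 -> NA
Op 5: route key 68: smallest pos >= 68 is 76 -> NC
Op 6: add ND@50 -> ring=[30:NA,50:ND,76:NC,87:NB]
Op 7: add NE@48 -> ring=[30:NA,48:NE,50:ND,76:NC,87:NB]
Op 8: add NF@99 -> ring=[30:NA,48:NE,50:ND,76:NC,87:NB,99:NF]
Op 9: add NG@17 -> ring=[17:NG,30:NA,48:NE,50:ND,76:NC,87:NB,99:NF]
Final route key 44: smallest pos >= 44 is 48 -> NE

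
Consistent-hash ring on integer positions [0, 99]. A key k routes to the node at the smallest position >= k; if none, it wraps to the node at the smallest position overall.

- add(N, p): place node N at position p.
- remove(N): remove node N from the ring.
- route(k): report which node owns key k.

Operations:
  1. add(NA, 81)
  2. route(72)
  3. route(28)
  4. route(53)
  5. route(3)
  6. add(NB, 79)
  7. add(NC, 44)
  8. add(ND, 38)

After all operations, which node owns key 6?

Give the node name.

Answer: ND

Derivation:
Op 1: add NA@81 -> ring=[81:NA]
Op 2: route key 72: smallest pos >= 72 is 81 -> NA
Op 3: route key 28: smallest pos >= 28 is 81 -> NA
Op 4: route key 53: smallest pos >= 53 is 81 -> NA
Op 5: route key 3: smallest pos >= 3 is 81 -> NA
Op 6: add NB@79 -> ring=[79:NB,81:NA]
Op 7: add NC@44 -> ring=[44:NC,79:NB,81:NA]
Op 8: add ND@38 -> ring=[38:ND,44:NC,79:NB,81:NA]
Final route key 6: smallest pos >= 6 is 38 -> ND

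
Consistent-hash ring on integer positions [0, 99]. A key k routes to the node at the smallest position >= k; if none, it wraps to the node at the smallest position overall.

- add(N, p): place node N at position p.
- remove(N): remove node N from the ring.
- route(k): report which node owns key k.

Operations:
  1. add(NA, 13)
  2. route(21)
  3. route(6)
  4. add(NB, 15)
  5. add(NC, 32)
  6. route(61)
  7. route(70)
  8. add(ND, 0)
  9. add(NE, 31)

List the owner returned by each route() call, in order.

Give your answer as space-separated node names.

Answer: NA NA NA NA

Derivation:
Op 1: add NA@13 -> ring=[13:NA]
Op 2: route key 21: none >= 21, wrap to smallest pos 13 -> NA
Op 3: route key 6: smallest pos >= 6 is 13 -> NA
Op 4: add NB@15 -> ring=[13:NA,15:NB]
Op 5: add NC@32 -> ring=[13:NA,15:NB,32:NC]
Op 6: route key 61: none >= 61, wrap to smallest pos 13 -> NA
Op 7: route key 70: none >= 70, wrap to smallest pos 13 -> NA
Op 8: add ND@0 -> ring=[0:ND,13:NA,15:NB,32:NC]
Op 9: add NE@31 -> ring=[0:ND,13:NA,15:NB,31:NE,32:NC]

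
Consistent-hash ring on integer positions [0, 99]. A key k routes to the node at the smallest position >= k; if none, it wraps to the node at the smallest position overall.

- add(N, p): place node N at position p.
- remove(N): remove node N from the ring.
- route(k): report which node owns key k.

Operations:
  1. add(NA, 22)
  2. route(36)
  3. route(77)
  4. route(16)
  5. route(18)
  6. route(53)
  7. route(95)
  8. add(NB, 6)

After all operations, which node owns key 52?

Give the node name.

Answer: NB

Derivation:
Op 1: add NA@22 -> ring=[22:NA]
Op 2: route key 36: none >= 36, wrap to smallest pos 22 -> NA
Op 3: route key 77: none >= 77, wrap to smallest pos 22 -> NA
Op 4: route key 16: smallest pos >= 16 is 22 -> NA
Op 5: route key 18: smallest pos >= 18 is 22 -> NA
Op 6: route key 53: none >= 53, wrap to smallest pos 22 -> NA
Op 7: route key 95: none >= 95, wrap to smallest pos 22 -> NA
Op 8: add NB@6 -> ring=[6:NB,22:NA]
Final route key 52: none >= 52, wrap to smallest pos 6 -> NB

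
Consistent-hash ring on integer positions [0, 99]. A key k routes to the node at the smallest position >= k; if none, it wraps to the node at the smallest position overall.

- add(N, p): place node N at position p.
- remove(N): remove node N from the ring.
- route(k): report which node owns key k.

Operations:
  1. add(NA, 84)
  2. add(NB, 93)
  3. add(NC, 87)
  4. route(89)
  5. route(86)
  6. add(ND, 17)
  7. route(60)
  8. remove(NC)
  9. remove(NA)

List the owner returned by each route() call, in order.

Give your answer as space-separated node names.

Answer: NB NC NA

Derivation:
Op 1: add NA@84 -> ring=[84:NA]
Op 2: add NB@93 -> ring=[84:NA,93:NB]
Op 3: add NC@87 -> ring=[84:NA,87:NC,93:NB]
Op 4: route key 89: smallest pos >= 89 is 93 -> NB
Op 5: route key 86: smallest pos >= 86 is 87 -> NC
Op 6: add ND@17 -> ring=[17:ND,84:NA,87:NC,93:NB]
Op 7: route key 60: smallest pos >= 60 is 84 -> NA
Op 8: remove NC -> ring=[17:ND,84:NA,93:NB]
Op 9: remove NA -> ring=[17:ND,93:NB]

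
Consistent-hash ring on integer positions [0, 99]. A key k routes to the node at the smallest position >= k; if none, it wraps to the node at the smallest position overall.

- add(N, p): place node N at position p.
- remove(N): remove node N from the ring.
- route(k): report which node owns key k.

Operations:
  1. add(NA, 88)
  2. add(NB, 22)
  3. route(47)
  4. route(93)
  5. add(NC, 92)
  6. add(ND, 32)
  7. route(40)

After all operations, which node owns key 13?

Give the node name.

Answer: NB

Derivation:
Op 1: add NA@88 -> ring=[88:NA]
Op 2: add NB@22 -> ring=[22:NB,88:NA]
Op 3: route key 47: smallest pos >= 47 is 88 -> NA
Op 4: route key 93: none >= 93, wrap to smallest pos 22 -> NB
Op 5: add NC@92 -> ring=[22:NB,88:NA,92:NC]
Op 6: add ND@32 -> ring=[22:NB,32:ND,88:NA,92:NC]
Op 7: route key 40: smallest pos >= 40 is 88 -> NA
Final route key 13: smallest pos >= 13 is 22 -> NB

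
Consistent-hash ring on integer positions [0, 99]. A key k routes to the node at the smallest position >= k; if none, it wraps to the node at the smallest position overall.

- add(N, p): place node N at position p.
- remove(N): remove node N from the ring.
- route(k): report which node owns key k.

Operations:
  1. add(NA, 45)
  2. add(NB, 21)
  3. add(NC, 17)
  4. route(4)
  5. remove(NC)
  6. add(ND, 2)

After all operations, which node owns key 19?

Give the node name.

Answer: NB

Derivation:
Op 1: add NA@45 -> ring=[45:NA]
Op 2: add NB@21 -> ring=[21:NB,45:NA]
Op 3: add NC@17 -> ring=[17:NC,21:NB,45:NA]
Op 4: route key 4: smallest pos >= 4 is 17 -> NC
Op 5: remove NC -> ring=[21:NB,45:NA]
Op 6: add ND@2 -> ring=[2:ND,21:NB,45:NA]
Final route key 19: smallest pos >= 19 is 21 -> NB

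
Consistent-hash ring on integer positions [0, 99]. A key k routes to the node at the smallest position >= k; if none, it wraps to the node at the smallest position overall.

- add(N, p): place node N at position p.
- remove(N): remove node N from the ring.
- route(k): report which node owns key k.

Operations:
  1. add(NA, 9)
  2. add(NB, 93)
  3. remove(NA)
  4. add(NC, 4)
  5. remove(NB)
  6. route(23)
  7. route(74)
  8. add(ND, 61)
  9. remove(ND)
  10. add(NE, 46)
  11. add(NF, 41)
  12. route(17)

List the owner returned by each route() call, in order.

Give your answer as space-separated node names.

Answer: NC NC NF

Derivation:
Op 1: add NA@9 -> ring=[9:NA]
Op 2: add NB@93 -> ring=[9:NA,93:NB]
Op 3: remove NA -> ring=[93:NB]
Op 4: add NC@4 -> ring=[4:NC,93:NB]
Op 5: remove NB -> ring=[4:NC]
Op 6: route key 23: none >= 23, wrap to smallest pos 4 -> NC
Op 7: route key 74: none >= 74, wrap to smallest pos 4 -> NC
Op 8: add ND@61 -> ring=[4:NC,61:ND]
Op 9: remove ND -> ring=[4:NC]
Op 10: add NE@46 -> ring=[4:NC,46:NE]
Op 11: add NF@41 -> ring=[4:NC,41:NF,46:NE]
Op 12: route key 17: smallest pos >= 17 is 41 -> NF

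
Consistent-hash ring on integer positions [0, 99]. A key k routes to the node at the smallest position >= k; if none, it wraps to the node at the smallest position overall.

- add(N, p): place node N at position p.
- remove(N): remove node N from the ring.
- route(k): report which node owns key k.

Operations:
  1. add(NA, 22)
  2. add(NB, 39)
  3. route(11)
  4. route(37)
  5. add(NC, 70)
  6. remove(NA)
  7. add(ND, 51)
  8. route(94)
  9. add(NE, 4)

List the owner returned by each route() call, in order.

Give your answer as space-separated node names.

Op 1: add NA@22 -> ring=[22:NA]
Op 2: add NB@39 -> ring=[22:NA,39:NB]
Op 3: route key 11: smallest pos >= 11 is 22 -> NA
Op 4: route key 37: smallest pos >= 37 is 39 -> NB
Op 5: add NC@70 -> ring=[22:NA,39:NB,70:NC]
Op 6: remove NA -> ring=[39:NB,70:NC]
Op 7: add ND@51 -> ring=[39:NB,51:ND,70:NC]
Op 8: route key 94: none >= 94, wrap to smallest pos 39 -> NB
Op 9: add NE@4 -> ring=[4:NE,39:NB,51:ND,70:NC]

Answer: NA NB NB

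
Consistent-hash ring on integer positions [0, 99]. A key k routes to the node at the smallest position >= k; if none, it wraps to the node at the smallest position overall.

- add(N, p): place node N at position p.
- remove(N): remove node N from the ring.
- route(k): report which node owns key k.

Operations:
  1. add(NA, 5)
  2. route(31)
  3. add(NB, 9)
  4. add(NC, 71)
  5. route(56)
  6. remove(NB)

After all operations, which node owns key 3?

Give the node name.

Op 1: add NA@5 -> ring=[5:NA]
Op 2: route key 31: none >= 31, wrap to smallest pos 5 -> NA
Op 3: add NB@9 -> ring=[5:NA,9:NB]
Op 4: add NC@71 -> ring=[5:NA,9:NB,71:NC]
Op 5: route key 56: smallest pos >= 56 is 71 -> NC
Op 6: remove NB -> ring=[5:NA,71:NC]
Final route key 3: smallest pos >= 3 is 5 -> NA

Answer: NA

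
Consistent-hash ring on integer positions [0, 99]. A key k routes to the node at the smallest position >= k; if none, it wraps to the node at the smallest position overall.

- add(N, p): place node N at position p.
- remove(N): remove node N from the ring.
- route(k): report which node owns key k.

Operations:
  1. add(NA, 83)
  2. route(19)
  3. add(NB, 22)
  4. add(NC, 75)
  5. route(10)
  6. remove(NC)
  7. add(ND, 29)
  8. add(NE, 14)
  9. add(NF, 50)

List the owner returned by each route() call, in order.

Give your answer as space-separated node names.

Op 1: add NA@83 -> ring=[83:NA]
Op 2: route key 19: smallest pos >= 19 is 83 -> NA
Op 3: add NB@22 -> ring=[22:NB,83:NA]
Op 4: add NC@75 -> ring=[22:NB,75:NC,83:NA]
Op 5: route key 10: smallest pos >= 10 is 22 -> NB
Op 6: remove NC -> ring=[22:NB,83:NA]
Op 7: add ND@29 -> ring=[22:NB,29:ND,83:NA]
Op 8: add NE@14 -> ring=[14:NE,22:NB,29:ND,83:NA]
Op 9: add NF@50 -> ring=[14:NE,22:NB,29:ND,50:NF,83:NA]

Answer: NA NB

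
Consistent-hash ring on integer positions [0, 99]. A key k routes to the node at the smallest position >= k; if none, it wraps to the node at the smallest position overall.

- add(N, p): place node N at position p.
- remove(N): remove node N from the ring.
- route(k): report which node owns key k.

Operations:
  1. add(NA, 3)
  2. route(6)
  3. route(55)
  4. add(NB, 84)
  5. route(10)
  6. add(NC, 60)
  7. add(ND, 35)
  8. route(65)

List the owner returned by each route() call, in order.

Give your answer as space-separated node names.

Op 1: add NA@3 -> ring=[3:NA]
Op 2: route key 6: none >= 6, wrap to smallest pos 3 -> NA
Op 3: route key 55: none >= 55, wrap to smallest pos 3 -> NA
Op 4: add NB@84 -> ring=[3:NA,84:NB]
Op 5: route key 10: smallest pos >= 10 is 84 -> NB
Op 6: add NC@60 -> ring=[3:NA,60:NC,84:NB]
Op 7: add ND@35 -> ring=[3:NA,35:ND,60:NC,84:NB]
Op 8: route key 65: smallest pos >= 65 is 84 -> NB

Answer: NA NA NB NB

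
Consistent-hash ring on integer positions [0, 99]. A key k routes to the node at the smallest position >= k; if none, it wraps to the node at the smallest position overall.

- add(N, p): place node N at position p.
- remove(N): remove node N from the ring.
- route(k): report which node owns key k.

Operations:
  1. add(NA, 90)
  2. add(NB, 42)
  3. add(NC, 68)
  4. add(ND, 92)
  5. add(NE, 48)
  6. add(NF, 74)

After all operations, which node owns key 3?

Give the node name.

Op 1: add NA@90 -> ring=[90:NA]
Op 2: add NB@42 -> ring=[42:NB,90:NA]
Op 3: add NC@68 -> ring=[42:NB,68:NC,90:NA]
Op 4: add ND@92 -> ring=[42:NB,68:NC,90:NA,92:ND]
Op 5: add NE@48 -> ring=[42:NB,48:NE,68:NC,90:NA,92:ND]
Op 6: add NF@74 -> ring=[42:NB,48:NE,68:NC,74:NF,90:NA,92:ND]
Final route key 3: smallest pos >= 3 is 42 -> NB

Answer: NB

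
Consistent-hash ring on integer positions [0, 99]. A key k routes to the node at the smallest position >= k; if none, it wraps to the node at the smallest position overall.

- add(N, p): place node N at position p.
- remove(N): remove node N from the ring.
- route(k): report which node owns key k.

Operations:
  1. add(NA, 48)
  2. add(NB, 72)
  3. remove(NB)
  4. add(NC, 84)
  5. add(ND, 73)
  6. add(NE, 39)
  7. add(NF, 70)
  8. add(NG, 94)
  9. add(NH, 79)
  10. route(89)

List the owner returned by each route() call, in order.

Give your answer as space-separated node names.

Op 1: add NA@48 -> ring=[48:NA]
Op 2: add NB@72 -> ring=[48:NA,72:NB]
Op 3: remove NB -> ring=[48:NA]
Op 4: add NC@84 -> ring=[48:NA,84:NC]
Op 5: add ND@73 -> ring=[48:NA,73:ND,84:NC]
Op 6: add NE@39 -> ring=[39:NE,48:NA,73:ND,84:NC]
Op 7: add NF@70 -> ring=[39:NE,48:NA,70:NF,73:ND,84:NC]
Op 8: add NG@94 -> ring=[39:NE,48:NA,70:NF,73:ND,84:NC,94:NG]
Op 9: add NH@79 -> ring=[39:NE,48:NA,70:NF,73:ND,79:NH,84:NC,94:NG]
Op 10: route key 89: smallest pos >= 89 is 94 -> NG

Answer: NG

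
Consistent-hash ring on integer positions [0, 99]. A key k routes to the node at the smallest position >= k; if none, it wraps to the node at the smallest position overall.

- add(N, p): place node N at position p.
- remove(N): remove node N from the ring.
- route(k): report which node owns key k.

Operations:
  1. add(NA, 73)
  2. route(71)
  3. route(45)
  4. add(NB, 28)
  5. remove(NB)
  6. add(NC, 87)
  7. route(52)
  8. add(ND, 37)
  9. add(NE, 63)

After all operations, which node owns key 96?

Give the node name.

Op 1: add NA@73 -> ring=[73:NA]
Op 2: route key 71: smallest pos >= 71 is 73 -> NA
Op 3: route key 45: smallest pos >= 45 is 73 -> NA
Op 4: add NB@28 -> ring=[28:NB,73:NA]
Op 5: remove NB -> ring=[73:NA]
Op 6: add NC@87 -> ring=[73:NA,87:NC]
Op 7: route key 52: smallest pos >= 52 is 73 -> NA
Op 8: add ND@37 -> ring=[37:ND,73:NA,87:NC]
Op 9: add NE@63 -> ring=[37:ND,63:NE,73:NA,87:NC]
Final route key 96: none >= 96, wrap to smallest pos 37 -> ND

Answer: ND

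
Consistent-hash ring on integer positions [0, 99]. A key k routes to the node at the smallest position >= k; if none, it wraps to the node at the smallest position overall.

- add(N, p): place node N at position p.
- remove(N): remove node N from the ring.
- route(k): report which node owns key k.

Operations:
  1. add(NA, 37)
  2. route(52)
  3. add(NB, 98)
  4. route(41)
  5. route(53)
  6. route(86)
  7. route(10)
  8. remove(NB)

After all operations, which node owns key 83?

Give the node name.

Answer: NA

Derivation:
Op 1: add NA@37 -> ring=[37:NA]
Op 2: route key 52: none >= 52, wrap to smallest pos 37 -> NA
Op 3: add NB@98 -> ring=[37:NA,98:NB]
Op 4: route key 41: smallest pos >= 41 is 98 -> NB
Op 5: route key 53: smallest pos >= 53 is 98 -> NB
Op 6: route key 86: smallest pos >= 86 is 98 -> NB
Op 7: route key 10: smallest pos >= 10 is 37 -> NA
Op 8: remove NB -> ring=[37:NA]
Final route key 83: none >= 83, wrap to smallest pos 37 -> NA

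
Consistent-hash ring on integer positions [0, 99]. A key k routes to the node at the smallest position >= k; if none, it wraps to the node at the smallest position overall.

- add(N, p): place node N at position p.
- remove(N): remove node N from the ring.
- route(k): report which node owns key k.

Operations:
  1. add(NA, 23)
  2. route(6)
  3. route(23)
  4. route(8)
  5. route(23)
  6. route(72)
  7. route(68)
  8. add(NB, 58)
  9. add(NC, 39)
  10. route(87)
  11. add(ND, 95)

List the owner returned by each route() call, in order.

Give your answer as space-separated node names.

Op 1: add NA@23 -> ring=[23:NA]
Op 2: route key 6: smallest pos >= 6 is 23 -> NA
Op 3: route key 23: smallest pos >= 23 is 23 -> NA
Op 4: route key 8: smallest pos >= 8 is 23 -> NA
Op 5: route key 23: smallest pos >= 23 is 23 -> NA
Op 6: route key 72: none >= 72, wrap to smallest pos 23 -> NA
Op 7: route key 68: none >= 68, wrap to smallest pos 23 -> NA
Op 8: add NB@58 -> ring=[23:NA,58:NB]
Op 9: add NC@39 -> ring=[23:NA,39:NC,58:NB]
Op 10: route key 87: none >= 87, wrap to smallest pos 23 -> NA
Op 11: add ND@95 -> ring=[23:NA,39:NC,58:NB,95:ND]

Answer: NA NA NA NA NA NA NA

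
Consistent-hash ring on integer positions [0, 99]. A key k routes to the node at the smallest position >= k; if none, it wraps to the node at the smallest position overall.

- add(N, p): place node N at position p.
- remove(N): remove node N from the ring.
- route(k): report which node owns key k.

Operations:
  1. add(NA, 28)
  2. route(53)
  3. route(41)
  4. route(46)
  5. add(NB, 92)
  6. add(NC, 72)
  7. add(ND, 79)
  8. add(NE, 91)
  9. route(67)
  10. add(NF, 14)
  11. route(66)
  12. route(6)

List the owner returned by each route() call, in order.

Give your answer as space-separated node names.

Op 1: add NA@28 -> ring=[28:NA]
Op 2: route key 53: none >= 53, wrap to smallest pos 28 -> NA
Op 3: route key 41: none >= 41, wrap to smallest pos 28 -> NA
Op 4: route key 46: none >= 46, wrap to smallest pos 28 -> NA
Op 5: add NB@92 -> ring=[28:NA,92:NB]
Op 6: add NC@72 -> ring=[28:NA,72:NC,92:NB]
Op 7: add ND@79 -> ring=[28:NA,72:NC,79:ND,92:NB]
Op 8: add NE@91 -> ring=[28:NA,72:NC,79:ND,91:NE,92:NB]
Op 9: route key 67: smallest pos >= 67 is 72 -> NC
Op 10: add NF@14 -> ring=[14:NF,28:NA,72:NC,79:ND,91:NE,92:NB]
Op 11: route key 66: smallest pos >= 66 is 72 -> NC
Op 12: route key 6: smallest pos >= 6 is 14 -> NF

Answer: NA NA NA NC NC NF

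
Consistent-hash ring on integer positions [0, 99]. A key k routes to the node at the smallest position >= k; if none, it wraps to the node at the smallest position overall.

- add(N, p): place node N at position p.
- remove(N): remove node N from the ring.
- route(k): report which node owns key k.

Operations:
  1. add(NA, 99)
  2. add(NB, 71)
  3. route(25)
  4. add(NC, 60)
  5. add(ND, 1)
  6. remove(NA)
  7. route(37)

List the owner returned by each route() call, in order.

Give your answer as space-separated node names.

Answer: NB NC

Derivation:
Op 1: add NA@99 -> ring=[99:NA]
Op 2: add NB@71 -> ring=[71:NB,99:NA]
Op 3: route key 25: smallest pos >= 25 is 71 -> NB
Op 4: add NC@60 -> ring=[60:NC,71:NB,99:NA]
Op 5: add ND@1 -> ring=[1:ND,60:NC,71:NB,99:NA]
Op 6: remove NA -> ring=[1:ND,60:NC,71:NB]
Op 7: route key 37: smallest pos >= 37 is 60 -> NC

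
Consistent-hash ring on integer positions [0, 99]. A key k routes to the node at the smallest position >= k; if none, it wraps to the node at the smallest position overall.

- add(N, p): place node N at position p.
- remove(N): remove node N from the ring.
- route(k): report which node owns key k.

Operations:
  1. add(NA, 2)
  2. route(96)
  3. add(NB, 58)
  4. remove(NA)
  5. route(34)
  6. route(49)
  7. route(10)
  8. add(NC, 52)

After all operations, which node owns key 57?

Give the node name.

Answer: NB

Derivation:
Op 1: add NA@2 -> ring=[2:NA]
Op 2: route key 96: none >= 96, wrap to smallest pos 2 -> NA
Op 3: add NB@58 -> ring=[2:NA,58:NB]
Op 4: remove NA -> ring=[58:NB]
Op 5: route key 34: smallest pos >= 34 is 58 -> NB
Op 6: route key 49: smallest pos >= 49 is 58 -> NB
Op 7: route key 10: smallest pos >= 10 is 58 -> NB
Op 8: add NC@52 -> ring=[52:NC,58:NB]
Final route key 57: smallest pos >= 57 is 58 -> NB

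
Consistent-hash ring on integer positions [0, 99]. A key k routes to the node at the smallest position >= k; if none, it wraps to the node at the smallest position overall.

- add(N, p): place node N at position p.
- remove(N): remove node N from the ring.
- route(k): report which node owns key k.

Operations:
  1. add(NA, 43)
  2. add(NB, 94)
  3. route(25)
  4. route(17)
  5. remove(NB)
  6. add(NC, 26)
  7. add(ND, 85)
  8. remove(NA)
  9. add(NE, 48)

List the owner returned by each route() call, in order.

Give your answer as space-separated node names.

Op 1: add NA@43 -> ring=[43:NA]
Op 2: add NB@94 -> ring=[43:NA,94:NB]
Op 3: route key 25: smallest pos >= 25 is 43 -> NA
Op 4: route key 17: smallest pos >= 17 is 43 -> NA
Op 5: remove NB -> ring=[43:NA]
Op 6: add NC@26 -> ring=[26:NC,43:NA]
Op 7: add ND@85 -> ring=[26:NC,43:NA,85:ND]
Op 8: remove NA -> ring=[26:NC,85:ND]
Op 9: add NE@48 -> ring=[26:NC,48:NE,85:ND]

Answer: NA NA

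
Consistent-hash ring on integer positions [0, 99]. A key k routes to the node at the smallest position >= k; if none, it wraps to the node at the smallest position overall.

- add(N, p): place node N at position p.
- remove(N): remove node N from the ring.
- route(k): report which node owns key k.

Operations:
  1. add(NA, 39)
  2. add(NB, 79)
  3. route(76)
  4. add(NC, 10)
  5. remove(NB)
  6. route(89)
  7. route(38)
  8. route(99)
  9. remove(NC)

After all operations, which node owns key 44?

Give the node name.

Answer: NA

Derivation:
Op 1: add NA@39 -> ring=[39:NA]
Op 2: add NB@79 -> ring=[39:NA,79:NB]
Op 3: route key 76: smallest pos >= 76 is 79 -> NB
Op 4: add NC@10 -> ring=[10:NC,39:NA,79:NB]
Op 5: remove NB -> ring=[10:NC,39:NA]
Op 6: route key 89: none >= 89, wrap to smallest pos 10 -> NC
Op 7: route key 38: smallest pos >= 38 is 39 -> NA
Op 8: route key 99: none >= 99, wrap to smallest pos 10 -> NC
Op 9: remove NC -> ring=[39:NA]
Final route key 44: none >= 44, wrap to smallest pos 39 -> NA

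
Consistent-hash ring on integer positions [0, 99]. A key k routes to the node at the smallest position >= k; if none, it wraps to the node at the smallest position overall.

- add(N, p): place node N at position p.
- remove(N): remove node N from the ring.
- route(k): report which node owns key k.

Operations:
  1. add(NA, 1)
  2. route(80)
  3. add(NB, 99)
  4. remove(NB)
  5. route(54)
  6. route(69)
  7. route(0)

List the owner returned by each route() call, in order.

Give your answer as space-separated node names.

Answer: NA NA NA NA

Derivation:
Op 1: add NA@1 -> ring=[1:NA]
Op 2: route key 80: none >= 80, wrap to smallest pos 1 -> NA
Op 3: add NB@99 -> ring=[1:NA,99:NB]
Op 4: remove NB -> ring=[1:NA]
Op 5: route key 54: none >= 54, wrap to smallest pos 1 -> NA
Op 6: route key 69: none >= 69, wrap to smallest pos 1 -> NA
Op 7: route key 0: smallest pos >= 0 is 1 -> NA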